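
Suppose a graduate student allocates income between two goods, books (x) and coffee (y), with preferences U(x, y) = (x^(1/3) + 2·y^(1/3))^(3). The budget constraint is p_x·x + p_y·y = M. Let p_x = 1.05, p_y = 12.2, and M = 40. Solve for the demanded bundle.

MRS = MU_x/MU_y = (1/2)·(y/x)^(2/3). Set equal to p_x/p_y.
Hence y/x = (2·p_x/p_y)^(1/(2/3)), i.e. raised to the 1.5 power.
Substitute y = (y/x)·x into the budget: x* = M/(p_x + p_y·(y/x)).
Numerically y/x = 0.071415, so x* = 40/(1.05 + 12.2·0.071415) = 20.8196 and y* = 0.071415·20.8196 = 1.4868.

x* = 20.8196, y* = 1.4868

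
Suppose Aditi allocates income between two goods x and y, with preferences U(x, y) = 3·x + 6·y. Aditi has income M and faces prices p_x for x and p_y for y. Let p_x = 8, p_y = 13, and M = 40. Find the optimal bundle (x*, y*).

x* = 0, y* = 3.0769

Perfect substitutes: compare marginal utility per dollar. 3/p_x vs 6/p_y → 0.375 vs 0.4615.
y gives more utility per dollar, so spend all income on y: y* = M/p_y, x* = 0.
Numerically: x* = 0, y* = 3.0769.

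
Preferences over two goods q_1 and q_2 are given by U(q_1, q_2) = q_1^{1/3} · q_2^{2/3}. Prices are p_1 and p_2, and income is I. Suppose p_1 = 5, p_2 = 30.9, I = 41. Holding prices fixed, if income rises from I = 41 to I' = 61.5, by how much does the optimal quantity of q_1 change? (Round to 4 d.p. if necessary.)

The MRS is (1/2)·q_2/q_1. Set MRS = p_1/p_2.
Rearranging, p_2·q_2 = 2·p_1·q_1. Substituting into the budget gives p_1·q_1·(1 + 2) = I.
Demand: q_1*(p_1,p_2,I) = 1/3·I/p_1 and q_2* = 2/3·I/p_2.
At p_1=5, p_2=30.9, I=41: q_1* = 1/3·41/5 = 2.7333.
At I' = 61.5: q_1* = 4.1. Change: 4.1 − 2.7333 = 1.3667.

Δq_1* = 1.3667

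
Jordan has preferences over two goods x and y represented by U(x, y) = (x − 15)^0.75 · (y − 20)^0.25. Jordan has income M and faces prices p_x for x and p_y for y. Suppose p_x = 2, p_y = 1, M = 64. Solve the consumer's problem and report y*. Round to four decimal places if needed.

y* = 23.5

This is Cobb-Douglas in (x−15, y−20): tangency gives 0.75·p_y·(y−20) = 0.25·p_x·(x−15).
After buying the subsistence bundle (15, 20), a share 0.75 of the remaining income goes to x: x* = 15 + 0.75·(M − 15p_x − 20p_y)/p_x.
Discretionary income = 64 − 15·2 − 20·1 = 14; y* = 20 + 0.25·14/1 = 23.5.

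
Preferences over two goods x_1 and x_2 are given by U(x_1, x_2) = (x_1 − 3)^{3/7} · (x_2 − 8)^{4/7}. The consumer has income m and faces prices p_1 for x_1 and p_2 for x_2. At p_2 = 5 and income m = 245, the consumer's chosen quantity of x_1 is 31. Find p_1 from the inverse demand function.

This is Cobb-Douglas in (x_1−3, x_2−8): tangency gives 3/7·p_2·(x_2−8) = 4/7·p_1·(x_1−3).
After buying the subsistence bundle (3, 8), a share 3/7 of the remaining income goes to x_1: x_1* = 3 + 3/7·(m − 3p_1 − 8p_2)/p_1.
Set x_1* = 31 in the demand function and solve for p_1: p_1 = 3.

p_1 = 3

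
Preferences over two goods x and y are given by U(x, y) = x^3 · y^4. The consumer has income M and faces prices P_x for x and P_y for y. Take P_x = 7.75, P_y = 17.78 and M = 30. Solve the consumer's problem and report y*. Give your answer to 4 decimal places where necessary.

y* = 0.9642

Tangency: MRS = (3/4)·y/x = P_x/P_y.
Rearranging, P_y·y = (4/3)·P_x·x. Substituting into the budget gives P_x·x·(1 + (4/3)) = M.
Demand: x*(P_x,P_y,M) = 3/7·M/P_x and y* = 4/7·M/P_y.
At P_x=7.75, P_y=17.78, M=30: y* = 4/7·30/17.78 = 0.9642.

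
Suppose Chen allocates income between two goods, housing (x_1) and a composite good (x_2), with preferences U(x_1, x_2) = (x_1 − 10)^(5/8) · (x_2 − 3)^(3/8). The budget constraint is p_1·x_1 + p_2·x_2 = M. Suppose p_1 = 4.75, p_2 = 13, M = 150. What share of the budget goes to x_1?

share on x_1 = 0.5813

Let x_1' = x_1−10, x_2' = x_2−3. MRS = (5/3)·x_2'/x_1' = p_1/p_2.
Substituting into the budget: x_1* = 10 + 0.625·(M − 10·p_1 − 3·p_2)/p_1, and x_2* = 3 + 0.375·(…)/p_2.
Discretionary income = 150 − 10·4.75 − 3·13 = 63.5; x_1* = 10 + 0.625·63.5/4.75 = 18.3553; x_2* = 3 + 0.375·63.5/13 = 4.8317.
Expenditure on x_1: 4.75·18.3553 = 87.1875; share = 0.5813.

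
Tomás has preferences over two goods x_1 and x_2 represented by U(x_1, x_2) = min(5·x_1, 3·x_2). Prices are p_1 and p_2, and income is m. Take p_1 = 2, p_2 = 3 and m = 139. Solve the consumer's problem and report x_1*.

Leontief preferences: the optimum is at the kink where x_1/3 = x_2/5, i.e. x_2 = (5/3)·x_1.
Budget: p_1·x_1 + p_2·(5/3)·x_1 = m, so (3·p_1 + 5·p_2)·x_1 = 3·m.
Demand: x_1*(p_1,p_2,m) = 3·m/(3·p_1 + 5·p_2), x_2* = 5·m/(3·p_1 + 5·p_2).
Here 3·2 + 5·3 = 21, giving x_1* = 19.8571.

x_1* = 19.8571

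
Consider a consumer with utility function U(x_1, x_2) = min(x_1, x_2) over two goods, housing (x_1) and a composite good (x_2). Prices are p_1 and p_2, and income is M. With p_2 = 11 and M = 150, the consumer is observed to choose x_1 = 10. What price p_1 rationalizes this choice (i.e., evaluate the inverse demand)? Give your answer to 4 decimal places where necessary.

With perfect complements, no substitution: consume in ratio x_1:x_2 = 1:1.
Budget: p_1·x_1 + p_2·x_1 = M, so (p_1 + p_2)·x_1 = M.
Demand: x_1*(p_1,p_2,M) = M/(p_1 + p_2), x_2* = M/(p_1 + p_2).
Set x_1* = 10 in the demand function and solve for p_1: p_1 = 4.

p_1 = 4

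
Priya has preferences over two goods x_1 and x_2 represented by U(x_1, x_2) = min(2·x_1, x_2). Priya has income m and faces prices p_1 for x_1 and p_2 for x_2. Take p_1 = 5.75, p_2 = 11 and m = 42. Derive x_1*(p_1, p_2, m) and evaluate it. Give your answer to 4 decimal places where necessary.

x_1* = 1.5135

Leontief preferences: the optimum is at the kink where x_1/1 = x_2/2, i.e. x_2 = 2·x_1.
Budget: p_1·x_1 + p_2·2·x_1 = m, so (p_1 + 2·p_2)·x_1 = m.
Demand: x_1*(p_1,p_2,m) = m/(p_1 + 2·p_2), x_2* = 2·m/(p_1 + 2·p_2).
Here 5.75 + 2·11 = 27.75, giving x_1* = 1.5135.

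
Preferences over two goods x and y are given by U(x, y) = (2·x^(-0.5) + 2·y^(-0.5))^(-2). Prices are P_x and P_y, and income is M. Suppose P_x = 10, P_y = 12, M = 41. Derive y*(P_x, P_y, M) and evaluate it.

y* = 1.7602

MU_x ∝ 2·x^(-1.5), MU_y ∝ 2·y^(-1.5), so MRS = (y/x)^(1.5) = P_x/P_y.
Solve for the ratio: y/x = [P_x/P_y]^(2/3).
Substitute y = (y/x)·x into the budget: x* = M/(P_x + P_y·(y/x)).
Numerically y/x = 0.885549, so x* = 41/(10 + 12·0.885549) = 1.9877 and y* = 0.885549·1.9877 = 1.7602.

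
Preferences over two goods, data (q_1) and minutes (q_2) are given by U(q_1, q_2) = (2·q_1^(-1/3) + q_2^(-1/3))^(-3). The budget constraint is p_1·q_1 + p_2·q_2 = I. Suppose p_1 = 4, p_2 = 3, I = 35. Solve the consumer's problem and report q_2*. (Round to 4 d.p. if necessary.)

q_2* = 4.156

From the CES first-order condition, 2·(q_2/q_1)^(4/3) = p_1/p_2.
Solve for the ratio: q_2/q_1 = [(1/2)·p_1/p_2]^(0.75).
With the ratio pinned down, the budget gives q_1* = I/(p_1 + p_2·(q_2/q_1)) and q_2* = (q_2/q_1)·q_1*.
Numerically q_2/q_1 = 0.737788, so q_1* = 35/(4 + 3·0.737788) = 5.633 and q_2* = 0.737788·5.633 = 4.156.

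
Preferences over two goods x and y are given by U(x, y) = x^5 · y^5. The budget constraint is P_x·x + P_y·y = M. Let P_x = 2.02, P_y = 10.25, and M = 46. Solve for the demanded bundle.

The MRS is y/x. Set MRS = P_x/P_y.
So 5·P_y·y = 5·P_x·x; combined with the budget, a share 0.5 of income goes to x.
Demand: x*(P_x,P_y,M) = 0.5·M/P_x and y* = 0.5·M/P_y.
At P_x=2.02, P_y=10.25, M=46: x* = 0.5·46/2.02 = 11.3861, y* = 2.2439.

x* = 11.3861, y* = 2.2439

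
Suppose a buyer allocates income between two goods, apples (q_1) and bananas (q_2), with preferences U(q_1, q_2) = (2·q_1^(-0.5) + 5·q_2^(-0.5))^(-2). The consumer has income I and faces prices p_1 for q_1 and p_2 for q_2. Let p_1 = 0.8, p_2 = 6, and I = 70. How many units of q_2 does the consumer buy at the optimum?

q_2* = 9.1335

Numerically q_2/q_1 = 0.48075, so q_1* = 70/(0.8 + 6·0.48075) = 18.9985 and q_2* = 0.48075·18.9985 = 9.1335.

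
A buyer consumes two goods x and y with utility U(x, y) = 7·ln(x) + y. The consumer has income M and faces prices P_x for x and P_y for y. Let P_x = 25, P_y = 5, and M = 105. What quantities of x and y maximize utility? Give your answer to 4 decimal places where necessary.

x* = 1.4, y* = 14

MU_x = 7/x, MU_y = 1. Tangency: 7/x = P_x/P_y.
So x*(P_x,P_y) = 7·P_y/P_x, independent of income; and y* = (M − 7·P_y)/P_y.
At the given prices: x* = 7·5/25 = 1.4, and y* = 14.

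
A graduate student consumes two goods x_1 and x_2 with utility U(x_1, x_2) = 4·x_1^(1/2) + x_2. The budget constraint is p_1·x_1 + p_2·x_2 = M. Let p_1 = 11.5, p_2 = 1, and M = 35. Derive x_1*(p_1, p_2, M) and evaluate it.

Solve: √x_1 = 2·p_2/p_1, so x_1*(p_1,p_2) = (2·p_2/p_1)², and x_2* = (M − p_1·x_1*)/p_2.
Plugging in: x_1* = (2·1/11.5)² = 0.0302.

x_1* = 0.0302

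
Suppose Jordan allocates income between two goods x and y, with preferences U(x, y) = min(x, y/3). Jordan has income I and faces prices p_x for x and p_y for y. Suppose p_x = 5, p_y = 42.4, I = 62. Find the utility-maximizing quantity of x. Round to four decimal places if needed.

With perfect complements, no substitution: consume in ratio x:y = 1:3.
Budget: p_x·x + p_y·3·x = I, so (p_x + 3·p_y)·x = I.
Demand: x*(p_x,p_y,I) = I/(p_x + 3·p_y), y* = 3·I/(p_x + 3·p_y).
Here 5 + 3·42.4 = 132.2, giving x* = 0.469.

x* = 0.469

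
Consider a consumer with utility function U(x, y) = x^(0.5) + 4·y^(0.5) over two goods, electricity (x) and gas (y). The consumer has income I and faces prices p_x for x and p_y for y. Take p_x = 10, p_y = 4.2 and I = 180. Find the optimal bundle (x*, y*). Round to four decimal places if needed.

MU_x ∝ x^(-0.5), MU_y ∝ 4·y^(-0.5), so MRS = (1/4)·(y/x)^(0.5) = p_x/p_y.
Hence y/x = (4·p_x/p_y)^(1/(0.5)), i.e. raised to the 2 power.
Substitute y = (y/x)·x into the budget: x* = I/(p_x + p_y·(y/x)).
Numerically y/x = 90.702948, so x* = 180/(10 + 4.2·90.702948) = 0.4604 and y* = 90.702948·0.4604 = 41.7609.

x* = 0.4604, y* = 41.7609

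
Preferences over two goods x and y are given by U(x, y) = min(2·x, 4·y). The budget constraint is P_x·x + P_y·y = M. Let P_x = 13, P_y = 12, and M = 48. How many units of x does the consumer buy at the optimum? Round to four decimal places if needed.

Leontief preferences: the optimum is at the kink where x/4 = y/2, i.e. y = (1/2)·x.
Budget: P_x·x + P_y·(1/2)·x = M, so (4·P_x + 2·P_y)·x = 4·M.
Demand: x*(P_x,P_y,M) = 4·M/(4·P_x + 2·P_y), y* = 2·M/(4·P_x + 2·P_y).
Here 4·13 + 2·12 = 76, giving x* = 2.5263.

x* = 2.5263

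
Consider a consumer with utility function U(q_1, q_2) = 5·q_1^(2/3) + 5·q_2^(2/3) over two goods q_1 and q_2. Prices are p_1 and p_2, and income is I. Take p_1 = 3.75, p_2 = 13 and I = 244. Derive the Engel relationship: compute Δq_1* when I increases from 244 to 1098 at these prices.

Numerically q_2/q_1 = 0.024003, so q_1* = 244/(3.75 + 13·0.024003) = 60.0684.
At I' = 1098: q_1* = 270.3077. Change: 270.3077 − 60.0684 = 210.2393.

Δq_1* = 210.2393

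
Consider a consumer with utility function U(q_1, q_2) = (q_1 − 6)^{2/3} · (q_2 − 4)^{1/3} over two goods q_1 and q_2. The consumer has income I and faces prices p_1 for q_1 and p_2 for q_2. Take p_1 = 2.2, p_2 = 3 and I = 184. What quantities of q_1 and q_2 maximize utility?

This is Cobb-Douglas in (q_1−6, q_2−4): tangency gives 2/3·p_2·(q_2−4) = 1/3·p_1·(q_1−6).
After buying the subsistence bundle (6, 4), a share 2/3 of the remaining income goes to q_1: q_1* = 6 + 2/3·(I − 6p_1 − 4p_2)/p_1.
Discretionary income = 184 − 6·2.2 − 4·3 = 158.8; q_1* = 6 + 2/3·158.8/2.2 = 54.1212; q_2* = 4 + 1/3·158.8/3 = 21.6444.

q_1* = 54.1212, q_2* = 21.6444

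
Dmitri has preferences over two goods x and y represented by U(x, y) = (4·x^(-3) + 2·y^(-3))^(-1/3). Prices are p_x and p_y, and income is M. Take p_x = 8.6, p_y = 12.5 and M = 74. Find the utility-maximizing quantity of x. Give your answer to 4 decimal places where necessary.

x* = 4.072

MU_x ∝ 4·x^(-4), MU_y ∝ 2·y^(-4), so MRS = 2·(y/x)^(4) = p_x/p_y.
Solve for the ratio: y/x = [(1/2)·p_x/p_y]^(0.25).
Substitute y = (y/x)·x into the budget: x* = M/(p_x + p_y·(y/x)).
Numerically y/x = 0.765843, so x* = 74/(8.6 + 12.5·0.765843) = 4.072.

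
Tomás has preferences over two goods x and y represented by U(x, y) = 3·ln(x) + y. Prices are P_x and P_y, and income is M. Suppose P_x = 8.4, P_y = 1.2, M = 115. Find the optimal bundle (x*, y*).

MU_x = 3/x, MU_y = 1. Tangency: 3/x = P_x/P_y.
So x*(P_x,P_y) = 3·P_y/P_x, independent of income; and y* = (M − 3·P_y)/P_y.
At the given prices: x* = 3·1.2/8.4 = 0.4286, and y* = 92.8333.

x* = 0.4286, y* = 92.8333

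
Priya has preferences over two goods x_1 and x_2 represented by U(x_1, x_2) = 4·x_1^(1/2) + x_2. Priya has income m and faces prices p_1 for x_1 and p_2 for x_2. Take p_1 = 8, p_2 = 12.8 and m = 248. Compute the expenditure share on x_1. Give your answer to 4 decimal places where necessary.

Utility is quasi-linear in x_2; the FOC for x_1 is 2/√x_1 = p_1/p_2.
Solve: √x_1 = 2·p_2/p_1, so x_1*(p_1,p_2) = (2·p_2/p_1)², and x_2* = (m − p_1·x_1*)/p_2.
Plugging in: x_1* = (2·12.8/8)² = 10.24, x_2* = 12.975.
Expenditure on x_1: 8·10.24 = 81.92; share = 0.3303.

share on x_1 = 0.3303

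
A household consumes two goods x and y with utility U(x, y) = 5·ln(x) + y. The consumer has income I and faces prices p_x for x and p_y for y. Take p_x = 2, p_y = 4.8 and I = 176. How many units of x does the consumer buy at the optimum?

So x*(p_x,p_y) = 5·p_y/p_x, independent of income; and y* = (I − 5·p_y)/p_y.
At the given prices: x* = 5·4.8/2 = 12.

x* = 12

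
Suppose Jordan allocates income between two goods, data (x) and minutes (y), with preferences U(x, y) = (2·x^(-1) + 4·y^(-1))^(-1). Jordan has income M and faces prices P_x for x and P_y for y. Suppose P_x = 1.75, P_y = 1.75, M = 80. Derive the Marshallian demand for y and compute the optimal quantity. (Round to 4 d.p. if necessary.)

y* = 26.7788

MU_x ∝ 2·x^(-2), MU_y ∝ 4·y^(-2), so MRS = (1/2)·(y/x)^(2) = P_x/P_y.
Hence y/x = (2·P_x/P_y)^(1/(2)), i.e. raised to the 0.5 power.
Substitute y = (y/x)·x into the budget: x* = M/(P_x + P_y·(y/x)).
Numerically y/x = 1.414214, so x* = 80/(1.75 + 1.75·1.414214) = 18.9355 and y* = 1.414214·18.9355 = 26.7788.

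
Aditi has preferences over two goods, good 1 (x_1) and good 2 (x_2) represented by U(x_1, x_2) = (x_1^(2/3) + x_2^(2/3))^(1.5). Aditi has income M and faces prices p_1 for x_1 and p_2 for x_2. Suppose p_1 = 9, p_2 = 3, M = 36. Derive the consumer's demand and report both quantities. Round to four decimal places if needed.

x_1* = 0.4, x_2* = 10.8

MU_x_1 ∝ x_1^(-1/3), MU_x_2 ∝ x_2^(-1/3), so MRS = (x_2/x_1)^(1/3) = p_1/p_2.
Hence x_2/x_1 = (p_1/p_2)^(1/(1/3)), i.e. raised to the 3 power.
With the ratio pinned down, the budget gives x_1* = M/(p_1 + p_2·(x_2/x_1)) and x_2* = (x_2/x_1)·x_1*.
Numerically x_2/x_1 = 27, so x_1* = 36/(9 + 3·27) = 0.4 and x_2* = 27·0.4 = 10.8.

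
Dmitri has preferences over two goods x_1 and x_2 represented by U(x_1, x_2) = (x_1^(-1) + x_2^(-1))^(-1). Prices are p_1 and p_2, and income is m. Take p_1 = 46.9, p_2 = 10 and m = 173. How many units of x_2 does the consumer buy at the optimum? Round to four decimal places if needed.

x_2* = 5.4649

MU_x_1 ∝ x_1^(-2), MU_x_2 ∝ x_2^(-2), so MRS = (x_2/x_1)^(2) = p_1/p_2.
Solve for the ratio: x_2/x_1 = [p_1/p_2]^(0.5).
With the ratio pinned down, the budget gives x_1* = m/(p_1 + p_2·(x_2/x_1)) and x_2* = (x_2/x_1)·x_1*.
Numerically x_2/x_1 = 2.165641, so x_1* = 173/(46.9 + 10·2.165641) = 2.5235 and x_2* = 2.165641·2.5235 = 5.4649.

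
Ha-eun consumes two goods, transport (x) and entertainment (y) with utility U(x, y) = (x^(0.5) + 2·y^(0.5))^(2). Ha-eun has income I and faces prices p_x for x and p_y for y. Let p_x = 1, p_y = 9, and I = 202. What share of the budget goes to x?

From the CES first-order condition, (1/2)·(y/x)^(0.5) = p_x/p_y.
Hence y/x = (2·p_x/p_y)^(1/(0.5)), i.e. raised to the 2 power.
Substitute y = (y/x)·x into the budget: x* = I/(p_x + p_y·(y/x)).
Numerically y/x = 0.049383, so x* = 202/(1 + 9·0.049383) = 139.8462 and y* = 0.049383·139.8462 = 6.906.
Expenditure on x: 1·139.8462 = 139.8462; share = 0.6923.

share on x = 0.6923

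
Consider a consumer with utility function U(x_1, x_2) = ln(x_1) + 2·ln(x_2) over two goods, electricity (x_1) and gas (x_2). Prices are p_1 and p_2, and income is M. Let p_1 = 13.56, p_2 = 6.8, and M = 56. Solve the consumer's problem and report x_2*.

x_2* = 5.4902

The MRS is (1/2)·x_2/x_1. Set MRS = p_1/p_2.
So p_2·x_2 = 2·p_1·x_1; combined with the budget, a share 1/3 of income goes to x_1.
Demand: x_1*(p_1,p_2,M) = 1/3·M/p_1 and x_2* = 2/3·M/p_2.
At p_1=13.56, p_2=6.8, M=56: x_2* = 2/3·56/6.8 = 5.4902.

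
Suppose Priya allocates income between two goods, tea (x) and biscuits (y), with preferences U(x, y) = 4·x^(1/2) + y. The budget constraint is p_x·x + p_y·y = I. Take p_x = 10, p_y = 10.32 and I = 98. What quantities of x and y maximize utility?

Utility is quasi-linear in y; the FOC for x is 2/√x = p_x/p_y.
Thus x* = (2·p_y/p_x)² — independent of I — with the rest of income spent on y.
Plugging in: x* = (2·10.32/10)² = 4.2601, y* = 5.3681.

x* = 4.2601, y* = 5.3681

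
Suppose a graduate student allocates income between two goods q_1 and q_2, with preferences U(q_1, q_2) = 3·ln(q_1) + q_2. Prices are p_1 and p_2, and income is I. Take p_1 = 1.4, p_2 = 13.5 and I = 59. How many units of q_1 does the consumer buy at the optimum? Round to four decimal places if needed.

q_1* = 28.9286

MU_q_1 = 3/q_1, MU_q_2 = 1. Tangency: 3/q_1 = p_1/p_2.
So q_1*(p_1,p_2) = 3·p_2/p_1, independent of income; and q_2* = (I − 3·p_2)/p_2.
At the given prices: q_1* = 3·13.5/1.4 = 28.9286.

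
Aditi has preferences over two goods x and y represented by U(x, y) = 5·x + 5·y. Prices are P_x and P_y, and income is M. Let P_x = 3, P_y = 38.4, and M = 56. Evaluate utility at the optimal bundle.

x gives more utility per dollar, so spend all income on x: x* = M/P_x, y* = 0.
Numerically: x* = 18.6667, y* = 0.
Utility at the optimum: U(18.6667, 0) = 93.3333.

V = 93.3333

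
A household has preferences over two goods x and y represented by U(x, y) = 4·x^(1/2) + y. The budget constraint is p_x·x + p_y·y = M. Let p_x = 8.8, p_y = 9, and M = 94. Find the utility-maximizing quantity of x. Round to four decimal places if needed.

x* = 4.1839

Solve: √x = 2·p_y/p_x, so x*(p_x,p_y) = (2·p_y/p_x)², and y* = (M − p_x·x*)/p_y.
Plugging in: x* = (2·9/8.8)² = 4.1839.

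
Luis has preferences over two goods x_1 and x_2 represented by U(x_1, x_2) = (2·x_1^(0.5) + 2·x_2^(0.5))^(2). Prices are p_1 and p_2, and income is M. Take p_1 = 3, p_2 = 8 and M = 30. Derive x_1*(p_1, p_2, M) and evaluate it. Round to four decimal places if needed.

MU_x_1 ∝ 2·x_1^(-0.5), MU_x_2 ∝ 2·x_2^(-0.5), so MRS = (x_2/x_1)^(0.5) = p_1/p_2.
Hence x_2/x_1 = (p_1/p_2)^(1/(0.5)), i.e. raised to the 2 power.
Substitute x_2 = (x_2/x_1)·x_1 into the budget: x_1* = M/(p_1 + p_2·(x_2/x_1)).
Numerically x_2/x_1 = 0.140625, so x_1* = 30/(3 + 8·0.140625) = 7.2727.

x_1* = 7.2727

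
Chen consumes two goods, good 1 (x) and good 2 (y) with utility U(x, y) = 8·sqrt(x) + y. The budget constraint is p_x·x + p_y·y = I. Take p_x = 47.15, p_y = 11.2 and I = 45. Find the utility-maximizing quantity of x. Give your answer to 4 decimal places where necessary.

MU_x = 4/√x, MU_y = 1. Tangency: 4/√x = p_x/p_y.
Solve: √x = 4·p_y/p_x, so x*(p_x,p_y) = (4·p_y/p_x)², and y* = (I − p_x·x*)/p_y.
Plugging in: x* = (4·11.2/47.15)² = 0.9028.

x* = 0.9028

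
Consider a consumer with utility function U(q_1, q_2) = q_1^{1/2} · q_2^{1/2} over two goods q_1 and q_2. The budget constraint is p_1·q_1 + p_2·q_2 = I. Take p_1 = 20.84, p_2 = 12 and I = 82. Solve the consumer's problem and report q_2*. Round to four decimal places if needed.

q_2* = 3.4167

Tangency: MRS = q_2/q_1 = p_1/p_2.
Rearranging, p_2·q_2 = p_1·q_1. Substituting into the budget gives p_1·q_1·(1 + 1) = I.
Demand: q_1*(p_1,p_2,I) = 0.5·I/p_1 and q_2* = 0.5·I/p_2.
At p_1=20.84, p_2=12, I=82: q_2* = 0.5·82/12 = 3.4167.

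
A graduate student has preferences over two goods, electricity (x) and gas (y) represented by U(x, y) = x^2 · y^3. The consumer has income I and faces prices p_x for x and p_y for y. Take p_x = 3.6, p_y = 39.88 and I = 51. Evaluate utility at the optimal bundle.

Demand: x*(p_x,p_y,I) = 0.4·I/p_x and y* = 0.6·I/p_y.
At p_x=3.6, p_y=39.88, I=51: x* = 0.4·51/3.6 = 5.6667, y* = 0.7673.
Utility at the optimum: U(5.6667, 0.7673) = 14.5062.

V = 14.5062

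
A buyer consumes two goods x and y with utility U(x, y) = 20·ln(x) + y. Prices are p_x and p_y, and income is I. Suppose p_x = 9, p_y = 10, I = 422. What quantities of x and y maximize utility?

x* = 22.2222, y* = 22.2

Set MRS = p_x/p_y: (20/x)/1 = p_x/p_y.
So x*(p_x,p_y) = 20·p_y/p_x, independent of income; and y* = (I − 20·p_y)/p_y.
At the given prices: x* = 20·10/9 = 22.2222, and y* = 22.2.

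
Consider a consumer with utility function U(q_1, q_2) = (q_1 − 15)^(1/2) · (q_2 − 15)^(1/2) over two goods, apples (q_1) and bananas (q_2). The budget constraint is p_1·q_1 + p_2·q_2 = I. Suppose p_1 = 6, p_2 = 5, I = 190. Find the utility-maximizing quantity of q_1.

This is Cobb-Douglas in (q_1−15, q_2−15): tangency gives 0.5·p_2·(q_2−15) = 0.5·p_1·(q_1−15).
After buying the subsistence bundle (15, 15), a share 0.5 of the remaining income goes to q_1: q_1* = 15 + 0.5·(I − 15p_1 − 15p_2)/p_1.
Discretionary income = 190 − 15·6 − 15·5 = 25; q_1* = 15 + 0.5·25/6 = 17.0833.

q_1* = 17.0833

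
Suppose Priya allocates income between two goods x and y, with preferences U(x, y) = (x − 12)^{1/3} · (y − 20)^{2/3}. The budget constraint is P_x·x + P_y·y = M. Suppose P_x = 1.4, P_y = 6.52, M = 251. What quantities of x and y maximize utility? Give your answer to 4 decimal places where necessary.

This is Cobb-Douglas in (x−12, y−20): tangency gives 1/3·P_y·(y−20) = 2/3·P_x·(x−12).
After buying the subsistence bundle (12, 20), a share 1/3 of the remaining income goes to x: x* = 12 + 1/3·(M − 12P_x − 20P_y)/P_x.
Discretionary income = 251 − 12·1.4 − 20·6.52 = 103.8; x* = 12 + 1/3·103.8/1.4 = 36.7143; y* = 20 + 2/3·103.8/6.52 = 30.6135.

x* = 36.7143, y* = 30.6135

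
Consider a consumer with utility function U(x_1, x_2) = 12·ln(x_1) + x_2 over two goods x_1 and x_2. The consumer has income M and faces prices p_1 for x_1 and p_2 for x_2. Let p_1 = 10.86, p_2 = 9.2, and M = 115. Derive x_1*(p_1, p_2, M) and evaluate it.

MU_x_1 = 12/x_1, MU_x_2 = 1. Tangency: 12/x_1 = p_1/p_2.
So x_1*(p_1,p_2) = 12·p_2/p_1, independent of income; and x_2* = (M − 12·p_2)/p_2.
At the given prices: x_1* = 12·9.2/10.86 = 10.1657.

x_1* = 10.1657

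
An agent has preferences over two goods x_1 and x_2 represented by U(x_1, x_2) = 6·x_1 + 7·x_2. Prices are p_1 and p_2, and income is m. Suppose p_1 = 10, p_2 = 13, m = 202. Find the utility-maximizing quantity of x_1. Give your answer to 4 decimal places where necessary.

x_1* = 20.2

Linear utility — the consumer picks whichever good has higher MU/price: 6/10 = 0.6 vs 7/13 = 0.5385.
x_1 gives more utility per dollar, so spend all income on x_1: x_1* = m/p_1, x_2* = 0.
Numerically: x_1* = 20.2, x_2* = 0.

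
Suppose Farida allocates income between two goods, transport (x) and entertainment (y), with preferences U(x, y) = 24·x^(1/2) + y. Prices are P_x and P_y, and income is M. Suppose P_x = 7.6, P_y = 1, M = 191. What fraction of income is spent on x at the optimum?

Set MRS = P_x/P_y: 12·x^(−1/2) = P_x/P_y.
Thus x* = (12·P_y/P_x)² — independent of M — with the rest of income spent on y.
Plugging in: x* = (12·1/7.6)² = 2.4931, y* = 172.0526.
Expenditure on x: 7.6·2.4931 = 18.9474; share = 0.0992.

share on x = 0.0992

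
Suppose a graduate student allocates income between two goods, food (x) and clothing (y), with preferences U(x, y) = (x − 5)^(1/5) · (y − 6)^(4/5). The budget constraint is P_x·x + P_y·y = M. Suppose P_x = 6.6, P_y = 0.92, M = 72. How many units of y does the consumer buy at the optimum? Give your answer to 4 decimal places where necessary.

Let x' = x−5, y' = y−6. MRS = (1/4)·y'/x' = P_x/P_y.
Substituting into the budget: x* = 5 + 0.2·(M − 5·P_x − 6·P_y)/P_x, and y* = 6 + 0.8·(…)/P_y.
Discretionary income = 72 − 5·6.6 − 6·0.92 = 33.48; y* = 6 + 0.8·33.48/0.92 = 35.113.

y* = 35.113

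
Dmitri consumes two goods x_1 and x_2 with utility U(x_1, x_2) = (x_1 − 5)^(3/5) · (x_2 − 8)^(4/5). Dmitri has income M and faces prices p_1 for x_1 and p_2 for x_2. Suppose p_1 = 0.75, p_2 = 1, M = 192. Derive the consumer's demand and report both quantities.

x_1* = 108, x_2* = 111

MRS = (3/4)·(x_2−8)/(x_1−5). Tangency with p_1/p_2 gives x_2−8 = (4/3)·(p_1/p_2)·(x_1−5).
Substituting into the budget: x_1* = 5 + 3/7·(M − 5·p_1 − 8·p_2)/p_1, and x_2* = 8 + 4/7·(…)/p_2.
Discretionary income = 192 − 5·0.75 − 8·1 = 180.25; x_1* = 5 + 3/7·180.25/0.75 = 108; x_2* = 8 + 4/7·180.25/1 = 111.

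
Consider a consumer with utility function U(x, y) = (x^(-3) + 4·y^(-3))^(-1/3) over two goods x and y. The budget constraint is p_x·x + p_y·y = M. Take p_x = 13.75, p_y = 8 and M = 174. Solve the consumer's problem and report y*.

With the ratio pinned down, the budget gives x* = M/(p_x + p_y·(y/x)) and y* = (y/x)·x*.
Numerically y/x = 1.619266, so x* = 174/(13.75 + 8·1.619266) = 6.5158 and y* = 1.619266·6.5158 = 10.5509.

y* = 10.5509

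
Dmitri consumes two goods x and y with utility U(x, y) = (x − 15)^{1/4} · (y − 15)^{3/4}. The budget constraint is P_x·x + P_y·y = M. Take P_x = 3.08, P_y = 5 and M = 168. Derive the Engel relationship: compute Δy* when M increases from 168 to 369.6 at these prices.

This is Cobb-Douglas in (x−15, y−15): tangency gives 0.25·P_y·(y−15) = 0.75·P_x·(x−15).
Substituting into the budget: x* = 15 + 0.25·(M − 15·P_x − 15·P_y)/P_x, and y* = 15 + 0.75·(…)/P_y.
Discretionary income = 168 − 15·3.08 − 15·5 = 46.8; y* = 15 + 0.75·46.8/5 = 22.02.
At M' = 369.6: y* = 52.26. Change: 52.26 − 22.02 = 30.24.

Δy* = 30.24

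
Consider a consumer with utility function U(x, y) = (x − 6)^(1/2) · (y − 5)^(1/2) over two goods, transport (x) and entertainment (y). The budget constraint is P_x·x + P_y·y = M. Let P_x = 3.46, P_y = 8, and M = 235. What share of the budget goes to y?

share on y = 0.5409

Discretionary income = 235 − 6·3.46 − 5·8 = 174.24; x* = 6 + 0.5·174.24/3.46 = 31.1792; y* = 5 + 0.5·174.24/8 = 15.89.
Expenditure on y: 8·15.89 = 127.12; share = 0.5409.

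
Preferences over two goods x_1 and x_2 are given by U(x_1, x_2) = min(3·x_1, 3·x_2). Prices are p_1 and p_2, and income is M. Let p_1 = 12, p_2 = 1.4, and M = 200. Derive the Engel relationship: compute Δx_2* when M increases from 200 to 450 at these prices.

With perfect complements, no substitution: consume in ratio x_1:x_2 = 3:3.
Budget: p_1·x_1 + p_2·x_1 = M, so (3·p_1 + 3·p_2)·x_1 = 3·M.
Demand: x_1*(p_1,p_2,M) = 3·M/(3·p_1 + 3·p_2), x_2* = 3·M/(3·p_1 + 3·p_2).
Here 3·12 + 3·1.4 = 40.2, giving x_2* = 14.9254.
At M' = 450: x_2* = 33.5821. Change: 33.5821 − 14.9254 = 18.6567.

Δx_2* = 18.6567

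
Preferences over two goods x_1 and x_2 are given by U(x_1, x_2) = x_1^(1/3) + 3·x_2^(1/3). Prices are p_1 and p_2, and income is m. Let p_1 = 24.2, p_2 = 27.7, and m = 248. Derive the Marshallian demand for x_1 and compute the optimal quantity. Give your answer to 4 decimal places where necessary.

x_1* = 1.7498

Substitute x_2 = (x_2/x_1)·x_1 into the budget: x_1* = m/(p_1 + p_2·(x_2/x_1)).
Numerically x_2/x_1 = 4.24312, so x_1* = 248/(24.2 + 27.7·4.24312) = 1.7498.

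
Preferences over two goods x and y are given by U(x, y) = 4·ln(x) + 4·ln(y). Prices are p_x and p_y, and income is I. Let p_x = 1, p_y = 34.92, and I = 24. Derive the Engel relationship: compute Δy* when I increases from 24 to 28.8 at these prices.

Δy* = 0.0687

Tangency: MRS = y/x = p_x/p_y.
Rearranging, p_y·y = p_x·x. Substituting into the budget gives p_x·x·(1 + 1) = I.
Demand: x*(p_x,p_y,I) = 0.5·I/p_x and y* = 0.5·I/p_y.
At p_x=1, p_y=34.92, I=24: y* = 0.5·24/34.92 = 0.3436.
At I' = 28.8: y* = 0.4124. Change: 0.4124 − 0.3436 = 0.0687.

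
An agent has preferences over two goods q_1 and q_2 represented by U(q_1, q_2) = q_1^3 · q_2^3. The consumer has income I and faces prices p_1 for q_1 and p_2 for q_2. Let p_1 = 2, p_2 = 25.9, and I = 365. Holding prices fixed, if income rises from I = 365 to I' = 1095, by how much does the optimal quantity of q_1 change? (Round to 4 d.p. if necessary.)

MU_q_1/MU_q_2 = (3·q_2)/(3·q_1); tangency sets this equal to p_1/p_2.
Rearranging, p_2·q_2 = p_1·q_1. Substituting into the budget gives p_1·q_1·(1 + 1) = I.
Demand: q_1*(p_1,p_2,I) = 0.5·I/p_1 and q_2* = 0.5·I/p_2.
At p_1=2, p_2=25.9, I=365: q_1* = 0.5·365/2 = 91.25.
At I' = 1095: q_1* = 273.75. Change: 273.75 − 91.25 = 182.5.

Δq_1* = 182.5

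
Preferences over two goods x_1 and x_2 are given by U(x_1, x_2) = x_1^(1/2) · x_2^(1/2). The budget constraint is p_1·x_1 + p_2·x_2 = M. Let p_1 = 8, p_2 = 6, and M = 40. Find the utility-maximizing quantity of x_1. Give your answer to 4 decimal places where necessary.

x_1* = 2.5

Tangency: MRS = x_2/x_1 = p_1/p_2.
Rearranging, p_2·x_2 = p_1·x_1. Substituting into the budget gives p_1·x_1·(1 + 1) = M.
Demand: x_1*(p_1,p_2,M) = 0.5·M/p_1 and x_2* = 0.5·M/p_2.
At p_1=8, p_2=6, M=40: x_1* = 0.5·40/8 = 2.5.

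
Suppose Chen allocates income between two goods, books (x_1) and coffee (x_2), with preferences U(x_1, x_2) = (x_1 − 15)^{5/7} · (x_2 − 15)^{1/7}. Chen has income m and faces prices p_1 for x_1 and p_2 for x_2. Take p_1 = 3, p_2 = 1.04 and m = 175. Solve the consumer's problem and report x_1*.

After buying the subsistence bundle (15, 15), a share 5/6 of the remaining income goes to x_1: x_1* = 15 + 5/6·(m − 15p_1 − 15p_2)/p_1.
Discretionary income = 175 − 15·3 − 15·1.04 = 114.4; x_1* = 15 + 5/6·114.4/3 = 46.7778.

x_1* = 46.7778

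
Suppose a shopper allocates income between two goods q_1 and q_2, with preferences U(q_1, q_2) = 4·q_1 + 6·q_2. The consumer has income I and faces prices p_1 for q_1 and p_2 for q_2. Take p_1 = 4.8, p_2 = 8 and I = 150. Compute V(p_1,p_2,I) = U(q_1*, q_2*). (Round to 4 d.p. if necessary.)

V = 125

Perfect substitutes: compare marginal utility per dollar. 4/p_1 vs 6/p_2 → 0.8333 vs 0.75.
q_1 gives more utility per dollar, so spend all income on q_1: q_1* = I/p_1, q_2* = 0.
Numerically: q_1* = 31.25, q_2* = 0.
Utility at the optimum: U(31.25, 0) = 125.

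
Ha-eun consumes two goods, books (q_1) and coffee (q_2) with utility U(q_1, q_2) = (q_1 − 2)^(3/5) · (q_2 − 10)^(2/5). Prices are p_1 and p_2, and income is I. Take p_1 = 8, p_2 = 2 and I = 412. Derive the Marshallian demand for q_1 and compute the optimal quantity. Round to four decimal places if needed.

MRS = (3/2)·(q_2−10)/(q_1−2). Tangency with p_1/p_2 gives q_2−10 = (2/3)·(p_1/p_2)·(q_1−2).
After buying the subsistence bundle (2, 10), a share 0.6 of the remaining income goes to q_1: q_1* = 2 + 0.6·(I − 2p_1 − 10p_2)/p_1.
Discretionary income = 412 − 2·8 − 10·2 = 376; q_1* = 2 + 0.6·376/8 = 30.2.

q_1* = 30.2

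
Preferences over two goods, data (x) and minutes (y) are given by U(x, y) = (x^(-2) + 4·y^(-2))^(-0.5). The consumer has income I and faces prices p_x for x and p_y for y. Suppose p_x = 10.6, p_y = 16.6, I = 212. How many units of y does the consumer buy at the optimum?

From the CES first-order condition, (1/4)·(y/x)^(3) = p_x/p_y.
Solve for the ratio: y/x = [4·p_x/p_y]^(1/3).
With the ratio pinned down, the budget gives x* = I/(p_x + p_y·(y/x)) and y* = (y/x)·x*.
Numerically y/x = 1.36695, so x* = 212/(10.6 + 16.6·1.36695) = 6.368 and y* = 1.36695·6.368 = 8.7048.

y* = 8.7048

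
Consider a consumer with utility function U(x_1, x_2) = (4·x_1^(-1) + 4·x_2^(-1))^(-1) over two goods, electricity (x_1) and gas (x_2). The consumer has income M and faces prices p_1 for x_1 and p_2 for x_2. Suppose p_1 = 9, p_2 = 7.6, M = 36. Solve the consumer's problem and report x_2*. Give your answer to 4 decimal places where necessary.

x_2* = 2.2684

MRS = MU_x_1/MU_x_2 = (x_2/x_1)^(2). Set equal to p_1/p_2.
Hence x_2/x_1 = (p_1/p_2)^(1/(2)), i.e. raised to the 0.5 power.
Substitute x_2 = (x_2/x_1)·x_1 into the budget: x_1* = M/(p_1 + p_2·(x_2/x_1)).
Numerically x_2/x_1 = 1.088214, so x_1* = 36/(9 + 7.6·1.088214) = 2.0845 and x_2* = 1.088214·2.0845 = 2.2684.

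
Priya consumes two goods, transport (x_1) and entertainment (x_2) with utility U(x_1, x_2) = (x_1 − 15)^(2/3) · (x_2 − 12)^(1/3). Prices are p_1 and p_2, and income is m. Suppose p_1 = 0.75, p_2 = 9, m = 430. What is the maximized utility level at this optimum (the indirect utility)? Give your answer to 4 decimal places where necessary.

MRS = 2·(x_2−12)/(x_1−15). Tangency with p_1/p_2 gives x_2−12 = (1/2)·(p_1/p_2)·(x_1−15).
Substituting into the budget: x_1* = 15 + 2/3·(m − 15·p_1 − 12·p_2)/p_1, and x_2* = 12 + 1/3·(…)/p_2.
Discretionary income = 430 − 15·0.75 − 12·9 = 310.75; x_1* = 15 + 2/3·310.75/0.75 = 291.2222; x_2* = 12 + 1/3·310.75/9 = 23.5093.
Utility at the optimum: U(291.2222, 23.5093) = 95.7609.

V = 95.7609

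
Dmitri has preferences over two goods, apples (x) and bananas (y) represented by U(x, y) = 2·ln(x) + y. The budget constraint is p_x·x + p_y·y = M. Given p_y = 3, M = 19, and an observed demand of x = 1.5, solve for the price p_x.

MU_x = 2/x, MU_y = 1. Tangency: 2/x = p_x/p_y.
So x*(p_x,p_y) = 2·p_y/p_x, independent of income; and y* = (M − 2·p_y)/p_y.
Set x* = 1.5 in the demand function and solve for p_x: p_x = 4.

p_x = 4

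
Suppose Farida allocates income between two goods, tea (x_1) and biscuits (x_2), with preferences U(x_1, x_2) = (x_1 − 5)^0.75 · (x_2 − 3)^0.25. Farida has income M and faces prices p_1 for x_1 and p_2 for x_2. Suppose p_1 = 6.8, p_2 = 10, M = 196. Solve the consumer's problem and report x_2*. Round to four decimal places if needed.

This is Cobb-Douglas in (x_1−5, x_2−3): tangency gives 0.75·p_2·(x_2−3) = 0.25·p_1·(x_1−5).
Substituting into the budget: x_1* = 5 + 0.75·(M − 5·p_1 − 3·p_2)/p_1, and x_2* = 3 + 0.25·(…)/p_2.
Discretionary income = 196 − 5·6.8 − 3·10 = 132; x_2* = 3 + 0.25·132/10 = 6.3.

x_2* = 6.3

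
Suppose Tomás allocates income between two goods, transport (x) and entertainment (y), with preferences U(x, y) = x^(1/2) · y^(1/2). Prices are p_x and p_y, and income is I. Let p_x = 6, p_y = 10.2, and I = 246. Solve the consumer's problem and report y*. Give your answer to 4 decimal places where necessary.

y* = 12.0588

The MRS is y/x. Set MRS = p_x/p_y.
Rearranging, p_y·y = p_x·x. Substituting into the budget gives p_x·x·(1 + 1) = I.
Demand: x*(p_x,p_y,I) = 0.5·I/p_x and y* = 0.5·I/p_y.
At p_x=6, p_y=10.2, I=246: y* = 0.5·246/10.2 = 12.0588.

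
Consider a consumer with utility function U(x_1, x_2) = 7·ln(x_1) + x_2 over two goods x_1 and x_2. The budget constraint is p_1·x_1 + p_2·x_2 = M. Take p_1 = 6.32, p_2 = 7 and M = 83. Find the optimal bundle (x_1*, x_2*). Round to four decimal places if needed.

Set MRS = p_1/p_2: (7/x_1)/1 = p_1/p_2.
So x_1*(p_1,p_2) = 7·p_2/p_1, independent of income; and x_2* = (M − 7·p_2)/p_2.
At the given prices: x_1* = 7·7/6.32 = 7.7532, and x_2* = 4.8571.

x_1* = 7.7532, x_2* = 4.8571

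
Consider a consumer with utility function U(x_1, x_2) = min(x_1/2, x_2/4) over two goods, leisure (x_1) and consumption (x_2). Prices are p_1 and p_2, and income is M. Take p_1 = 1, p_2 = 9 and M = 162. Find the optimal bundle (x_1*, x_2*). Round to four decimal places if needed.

x_1* = 8.5263, x_2* = 17.0526

Leontief preferences: the optimum is at the kink where x_1/2 = x_2/4, i.e. x_2 = 2·x_1.
Budget: p_1·x_1 + p_2·2·x_1 = M, so (2·p_1 + 4·p_2)·x_1 = 2·M.
Demand: x_1*(p_1,p_2,M) = 2·M/(2·p_1 + 4·p_2), x_2* = 4·M/(2·p_1 + 4·p_2).
Here 2·1 + 4·9 = 38, giving x_1* = 8.5263 and x_2* = 17.0526.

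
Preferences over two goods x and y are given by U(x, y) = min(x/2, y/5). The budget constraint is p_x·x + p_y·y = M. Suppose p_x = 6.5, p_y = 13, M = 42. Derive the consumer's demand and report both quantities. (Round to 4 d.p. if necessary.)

With perfect complements, no substitution: consume in ratio x:y = 2:5.
Budget: p_x·x + p_y·(5/2)·x = M, so (2·p_x + 5·p_y)·x = 2·M.
Demand: x*(p_x,p_y,M) = 2·M/(2·p_x + 5·p_y), y* = 5·M/(2·p_x + 5·p_y).
Here 2·6.5 + 5·13 = 78, giving x* = 1.0769 and y* = 2.6923.

x* = 1.0769, y* = 2.6923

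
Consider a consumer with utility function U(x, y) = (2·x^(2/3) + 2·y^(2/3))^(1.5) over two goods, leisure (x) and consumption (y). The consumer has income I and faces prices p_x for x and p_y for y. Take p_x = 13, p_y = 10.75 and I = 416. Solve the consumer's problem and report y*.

y* = 22.9823

From the CES first-order condition, (y/x)^(1/3) = p_x/p_y.
Hence y/x = (p_x/p_y)^(1/(1/3)), i.e. raised to the 3 power.
Substitute y = (y/x)·x into the budget: x* = I/(p_x + p_y·(y/x)).
Numerically y/x = 1.768498, so x* = 416/(13 + 10.75·1.768498) = 12.9954 and y* = 1.768498·12.9954 = 22.9823.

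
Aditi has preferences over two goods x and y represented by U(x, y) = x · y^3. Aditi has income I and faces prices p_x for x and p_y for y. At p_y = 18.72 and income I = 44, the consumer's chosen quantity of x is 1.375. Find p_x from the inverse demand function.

The MRS is (1/3)·y/x. Set MRS = p_x/p_y.
So p_y·y = 3·p_x·x; combined with the budget, a share 0.25 of income goes to x.
Demand: x*(p_x,p_y,I) = 0.25·I/p_x and y* = 0.75·I/p_y.
Set x* = 1.375 in the demand function and solve for p_x: p_x = 8.

p_x = 8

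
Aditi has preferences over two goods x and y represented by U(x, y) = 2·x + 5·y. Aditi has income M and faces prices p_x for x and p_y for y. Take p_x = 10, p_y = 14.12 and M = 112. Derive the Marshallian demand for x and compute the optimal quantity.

Linear utility — the consumer picks whichever good has higher MU/price: 2/10 = 0.2 vs 5/14.12 = 0.3541.
y gives more utility per dollar, so spend all income on y: y* = M/p_y, x* = 0.
Numerically: x* = 0, y* = 7.932.

x* = 0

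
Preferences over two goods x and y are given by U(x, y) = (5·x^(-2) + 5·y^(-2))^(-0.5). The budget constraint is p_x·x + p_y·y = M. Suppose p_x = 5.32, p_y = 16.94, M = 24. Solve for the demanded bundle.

x* = 1.4256, y* = 0.969

Substitute y = (y/x)·x into the budget: x* = M/(p_x + p_y·(y/x)).
Numerically y/x = 0.679724, so x* = 24/(5.32 + 16.94·0.679724) = 1.4256 and y* = 0.679724·1.4256 = 0.969.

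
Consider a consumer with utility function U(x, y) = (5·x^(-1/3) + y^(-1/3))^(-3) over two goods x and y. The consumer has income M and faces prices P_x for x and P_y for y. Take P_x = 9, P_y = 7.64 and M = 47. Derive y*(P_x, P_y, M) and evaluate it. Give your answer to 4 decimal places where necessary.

MU_x ∝ 5·x^(-4/3), MU_y ∝ y^(-4/3), so MRS = 5·(y/x)^(4/3) = P_x/P_y.
Hence y/x = ((1/5)·P_x/P_y)^(1/(4/3)), i.e. raised to the 0.75 power.
Substitute y = (y/x)·x into the budget: x* = M/(P_x + P_y·(y/x)).
Numerically y/x = 0.338169, so x* = 47/(9 + 7.64·0.338169) = 4.0575 and y* = 0.338169·4.0575 = 1.3721.

y* = 1.3721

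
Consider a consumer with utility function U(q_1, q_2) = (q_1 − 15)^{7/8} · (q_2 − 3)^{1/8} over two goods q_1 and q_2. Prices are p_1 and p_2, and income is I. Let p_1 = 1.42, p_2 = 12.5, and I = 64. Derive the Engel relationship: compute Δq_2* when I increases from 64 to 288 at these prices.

MRS = 7·(q_2−3)/(q_1−15). Tangency with p_1/p_2 gives q_2−3 = (1/7)·(p_1/p_2)·(q_1−15).
After buying the subsistence bundle (15, 3), a share 0.875 of the remaining income goes to q_1: q_1* = 15 + 0.875·(I − 15p_1 − 3p_2)/p_1.
Discretionary income = 64 − 15·1.42 − 3·12.5 = 5.2; q_2* = 3 + 0.125·5.2/12.5 = 3.052.
At I' = 288: q_2* = 5.292. Change: 5.292 − 3.052 = 2.24.

Δq_2* = 2.24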